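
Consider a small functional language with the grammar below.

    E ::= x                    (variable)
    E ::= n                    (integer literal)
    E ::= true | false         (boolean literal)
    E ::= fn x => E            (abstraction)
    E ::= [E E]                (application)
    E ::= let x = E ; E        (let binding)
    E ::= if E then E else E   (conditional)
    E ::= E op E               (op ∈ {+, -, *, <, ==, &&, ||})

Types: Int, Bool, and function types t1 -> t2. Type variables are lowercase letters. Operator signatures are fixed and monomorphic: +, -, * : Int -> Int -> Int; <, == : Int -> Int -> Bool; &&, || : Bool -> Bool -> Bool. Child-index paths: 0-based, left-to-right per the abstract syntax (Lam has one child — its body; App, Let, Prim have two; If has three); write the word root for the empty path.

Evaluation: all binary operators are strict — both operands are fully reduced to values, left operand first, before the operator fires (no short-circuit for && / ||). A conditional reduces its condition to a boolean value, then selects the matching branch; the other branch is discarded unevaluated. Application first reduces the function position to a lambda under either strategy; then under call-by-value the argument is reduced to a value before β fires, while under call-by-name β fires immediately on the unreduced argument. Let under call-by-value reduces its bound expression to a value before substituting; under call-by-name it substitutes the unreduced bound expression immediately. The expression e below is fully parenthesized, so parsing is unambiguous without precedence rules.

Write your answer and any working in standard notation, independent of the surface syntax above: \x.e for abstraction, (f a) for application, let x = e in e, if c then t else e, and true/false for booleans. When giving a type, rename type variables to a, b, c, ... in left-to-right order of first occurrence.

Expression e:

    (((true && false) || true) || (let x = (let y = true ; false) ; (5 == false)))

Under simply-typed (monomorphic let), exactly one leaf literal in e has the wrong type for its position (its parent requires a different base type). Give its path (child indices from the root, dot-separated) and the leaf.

Working:
  unify Bool ~ Bool
  unify Bool ~ Bool
  unify Bool ~ Bool
  unify Bool ~ Bool
  unify Bool ~ Bool
let y : Bool
let x : Bool
  unify Int ~ Int
  unify Bool ~ Int
  FAIL: mismatch Bool ~ Int

Answer: 1.1.1 : false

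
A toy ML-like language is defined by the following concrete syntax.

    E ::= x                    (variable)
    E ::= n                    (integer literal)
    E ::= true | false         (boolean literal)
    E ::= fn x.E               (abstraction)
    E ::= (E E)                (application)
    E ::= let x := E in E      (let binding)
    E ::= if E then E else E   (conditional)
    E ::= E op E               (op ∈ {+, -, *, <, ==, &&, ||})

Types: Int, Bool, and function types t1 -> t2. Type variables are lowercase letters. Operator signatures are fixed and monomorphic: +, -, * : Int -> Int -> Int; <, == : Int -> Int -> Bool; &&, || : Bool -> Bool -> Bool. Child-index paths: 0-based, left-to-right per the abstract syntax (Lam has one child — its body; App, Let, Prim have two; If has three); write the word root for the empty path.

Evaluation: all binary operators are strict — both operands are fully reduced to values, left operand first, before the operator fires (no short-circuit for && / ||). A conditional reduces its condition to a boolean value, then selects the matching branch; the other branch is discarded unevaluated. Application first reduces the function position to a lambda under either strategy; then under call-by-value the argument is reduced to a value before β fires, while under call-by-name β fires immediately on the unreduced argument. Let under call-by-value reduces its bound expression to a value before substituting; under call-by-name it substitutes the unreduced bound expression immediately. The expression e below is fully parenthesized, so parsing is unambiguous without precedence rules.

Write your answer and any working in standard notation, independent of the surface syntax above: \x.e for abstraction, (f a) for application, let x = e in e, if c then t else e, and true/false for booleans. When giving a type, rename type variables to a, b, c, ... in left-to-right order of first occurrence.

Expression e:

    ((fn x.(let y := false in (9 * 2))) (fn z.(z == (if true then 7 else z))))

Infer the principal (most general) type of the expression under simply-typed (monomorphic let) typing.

Answer: Int

Trace:
let y : Bool
  unify Int ~ Int
  unify Int ~ Int
\x._ : a -> Int
z : b
  unify b ~ Int
  unify Bool ~ Bool
z : Int
  unify Int ~ Int
  unify Int ~ Int
\z._ : Int -> Bool
  unify a -> Int ~ (Int -> Bool) -> c
  unify a ~ Int -> Bool
  unify Int ~ c
_ _ : Int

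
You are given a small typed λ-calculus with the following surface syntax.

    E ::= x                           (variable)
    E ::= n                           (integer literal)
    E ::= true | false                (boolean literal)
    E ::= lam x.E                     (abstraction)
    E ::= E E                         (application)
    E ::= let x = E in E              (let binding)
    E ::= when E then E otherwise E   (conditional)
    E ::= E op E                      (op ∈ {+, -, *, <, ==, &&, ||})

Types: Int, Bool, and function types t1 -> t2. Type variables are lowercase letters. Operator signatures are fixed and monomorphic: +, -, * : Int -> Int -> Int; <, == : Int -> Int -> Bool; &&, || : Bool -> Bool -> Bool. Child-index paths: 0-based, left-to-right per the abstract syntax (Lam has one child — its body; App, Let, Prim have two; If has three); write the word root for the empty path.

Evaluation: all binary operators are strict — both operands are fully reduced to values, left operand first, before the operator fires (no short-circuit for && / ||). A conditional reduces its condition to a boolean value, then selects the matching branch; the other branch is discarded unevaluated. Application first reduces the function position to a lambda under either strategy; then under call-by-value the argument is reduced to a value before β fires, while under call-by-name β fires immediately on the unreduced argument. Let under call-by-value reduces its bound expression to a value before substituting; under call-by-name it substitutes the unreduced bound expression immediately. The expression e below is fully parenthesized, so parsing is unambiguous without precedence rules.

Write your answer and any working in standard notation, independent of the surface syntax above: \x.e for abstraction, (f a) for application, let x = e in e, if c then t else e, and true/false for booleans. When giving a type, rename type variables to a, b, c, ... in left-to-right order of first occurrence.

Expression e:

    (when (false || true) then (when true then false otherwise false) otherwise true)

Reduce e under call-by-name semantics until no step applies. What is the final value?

Trace:
step 0: (if (false || true) then (if true then false else false) else true)
step 1: [delta@0] (if true then (if true then false else false) else true)
step 2: [if@root] (if true then false else false)
step 3: [if@root] false

Answer: false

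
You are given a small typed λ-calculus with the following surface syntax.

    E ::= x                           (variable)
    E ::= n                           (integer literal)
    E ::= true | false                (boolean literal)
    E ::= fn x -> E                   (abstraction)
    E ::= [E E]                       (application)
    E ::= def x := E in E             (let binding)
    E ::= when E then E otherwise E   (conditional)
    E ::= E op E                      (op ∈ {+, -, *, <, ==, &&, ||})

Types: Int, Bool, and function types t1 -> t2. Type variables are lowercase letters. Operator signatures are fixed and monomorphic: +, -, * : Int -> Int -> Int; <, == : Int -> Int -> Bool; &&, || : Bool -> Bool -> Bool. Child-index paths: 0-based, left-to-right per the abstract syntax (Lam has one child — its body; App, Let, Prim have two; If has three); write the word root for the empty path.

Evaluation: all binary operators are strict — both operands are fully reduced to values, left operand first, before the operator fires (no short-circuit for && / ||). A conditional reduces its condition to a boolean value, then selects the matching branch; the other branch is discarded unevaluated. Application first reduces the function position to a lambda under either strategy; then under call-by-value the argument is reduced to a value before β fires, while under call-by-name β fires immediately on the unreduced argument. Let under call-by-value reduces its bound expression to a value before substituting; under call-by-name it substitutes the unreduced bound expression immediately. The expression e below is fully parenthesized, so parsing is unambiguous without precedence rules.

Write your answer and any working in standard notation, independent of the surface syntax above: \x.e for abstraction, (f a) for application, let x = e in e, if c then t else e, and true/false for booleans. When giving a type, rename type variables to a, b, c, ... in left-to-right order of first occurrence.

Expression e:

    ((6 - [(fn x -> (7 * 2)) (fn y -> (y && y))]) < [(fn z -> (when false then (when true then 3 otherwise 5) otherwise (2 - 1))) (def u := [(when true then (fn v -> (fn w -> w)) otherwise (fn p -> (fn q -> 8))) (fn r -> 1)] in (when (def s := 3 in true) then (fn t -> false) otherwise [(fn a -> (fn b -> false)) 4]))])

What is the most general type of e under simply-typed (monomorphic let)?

Trace:
  unify Int ~ Int
  unify Int ~ Int
  unify Int ~ Int
\x._ : a -> Int
y : b
  unify b ~ Bool
y : Bool
  unify Bool ~ Bool
\y._ : Bool -> Bool
  unify a -> Int ~ (Bool -> Bool) -> c
  unify a ~ Bool -> Bool
  unify Int ~ c
_ _ : Int
  unify Int ~ Int
  unify Int ~ Int
  unify Bool ~ Bool
  unify Bool ~ Bool
  unify Int ~ Int
  unify Int ~ Int
  unify Int ~ Int
  unify Int ~ Int
\z._ : d -> Int
  unify Bool ~ Bool
w : f
\w._ : f -> f
\v._ : e -> f -> f
\q._ : h -> Int
\p._ : g -> h -> Int
  unify e -> f -> f ~ g -> h -> Int
  unify e ~ g
  unify f -> f ~ h -> Int
  unify f ~ h
  unify h ~ Int
\r._ : i -> Int
  unify g -> Int -> Int ~ (i -> Int) -> j
  unify g ~ i -> Int
  unify Int -> Int ~ j
_ _ : Int -> Int
let u : Int -> Int
let s : Int
  unify Bool ~ Bool
\t._ : k -> Bool
\b._ : m -> Bool
\a._ : l -> m -> Bool
  unify l -> m -> Bool ~ Int -> n
  unify l ~ Int
  unify m -> Bool ~ n
_ _ : m -> Bool
  unify k -> Bool ~ m -> Bool
  unify k ~ m
  unify Bool ~ Bool
  unify d -> Int ~ (m -> Bool) -> o
  unify d ~ m -> Bool
  unify Int ~ o
_ _ : Int
  unify Int ~ Int

Answer: Bool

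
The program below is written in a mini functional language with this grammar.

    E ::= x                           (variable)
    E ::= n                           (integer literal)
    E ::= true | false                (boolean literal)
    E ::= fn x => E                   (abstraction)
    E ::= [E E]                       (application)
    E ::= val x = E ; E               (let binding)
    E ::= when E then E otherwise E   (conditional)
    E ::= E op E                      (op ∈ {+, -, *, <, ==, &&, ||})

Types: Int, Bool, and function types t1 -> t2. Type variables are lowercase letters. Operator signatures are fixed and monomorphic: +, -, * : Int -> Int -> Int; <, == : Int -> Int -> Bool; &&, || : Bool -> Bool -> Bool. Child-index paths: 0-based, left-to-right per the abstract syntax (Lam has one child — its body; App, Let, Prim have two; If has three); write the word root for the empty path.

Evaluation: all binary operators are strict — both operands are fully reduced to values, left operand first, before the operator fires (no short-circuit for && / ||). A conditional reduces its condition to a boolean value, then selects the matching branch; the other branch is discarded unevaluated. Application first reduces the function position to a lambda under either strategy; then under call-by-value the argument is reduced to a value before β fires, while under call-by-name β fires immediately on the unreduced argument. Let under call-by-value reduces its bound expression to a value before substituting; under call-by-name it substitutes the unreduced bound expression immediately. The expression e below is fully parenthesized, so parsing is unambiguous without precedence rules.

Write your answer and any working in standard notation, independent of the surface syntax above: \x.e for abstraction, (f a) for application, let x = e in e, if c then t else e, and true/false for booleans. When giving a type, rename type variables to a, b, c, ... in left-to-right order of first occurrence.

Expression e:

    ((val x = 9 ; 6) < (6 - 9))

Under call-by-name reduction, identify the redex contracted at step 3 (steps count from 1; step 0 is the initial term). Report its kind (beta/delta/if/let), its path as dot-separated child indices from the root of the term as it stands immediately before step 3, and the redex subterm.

Derivation:
step 0: ((let x = 9 in 6) < (6 - 9))
step 1: [let@0] (6 < (6 - 9))
step 2: [delta@1] (6 < -3)
step 3: [delta@root] false

Answer: delta at root : (6 < -3)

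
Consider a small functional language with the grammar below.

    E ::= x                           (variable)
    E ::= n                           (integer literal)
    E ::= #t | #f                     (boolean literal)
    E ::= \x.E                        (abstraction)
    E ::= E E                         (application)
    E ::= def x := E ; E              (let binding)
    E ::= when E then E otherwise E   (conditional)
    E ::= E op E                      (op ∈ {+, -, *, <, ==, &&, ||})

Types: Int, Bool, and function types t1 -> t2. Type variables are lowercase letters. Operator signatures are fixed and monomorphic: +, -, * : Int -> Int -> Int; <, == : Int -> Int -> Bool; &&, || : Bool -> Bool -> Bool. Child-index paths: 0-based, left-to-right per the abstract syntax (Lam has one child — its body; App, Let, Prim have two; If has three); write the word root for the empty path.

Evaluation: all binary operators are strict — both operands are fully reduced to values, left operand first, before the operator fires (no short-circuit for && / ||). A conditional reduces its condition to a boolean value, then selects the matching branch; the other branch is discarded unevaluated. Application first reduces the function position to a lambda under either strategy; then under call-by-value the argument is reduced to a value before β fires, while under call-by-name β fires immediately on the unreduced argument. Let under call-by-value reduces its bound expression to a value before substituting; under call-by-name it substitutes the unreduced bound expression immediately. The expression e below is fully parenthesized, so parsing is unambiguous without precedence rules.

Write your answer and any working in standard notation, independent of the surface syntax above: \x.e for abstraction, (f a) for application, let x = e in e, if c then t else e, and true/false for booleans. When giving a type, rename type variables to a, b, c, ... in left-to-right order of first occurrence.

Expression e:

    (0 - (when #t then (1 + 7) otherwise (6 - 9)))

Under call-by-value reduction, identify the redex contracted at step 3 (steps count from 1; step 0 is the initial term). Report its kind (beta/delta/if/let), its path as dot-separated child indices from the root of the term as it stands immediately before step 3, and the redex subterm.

Answer: delta at root : (0 - 8)

Trace:
step 0: (0 - (if true then (1 + 7) else (6 - 9)))
step 1: [if@1] (0 - (1 + 7))
step 2: [delta@1] (0 - 8)
step 3: [delta@root] -8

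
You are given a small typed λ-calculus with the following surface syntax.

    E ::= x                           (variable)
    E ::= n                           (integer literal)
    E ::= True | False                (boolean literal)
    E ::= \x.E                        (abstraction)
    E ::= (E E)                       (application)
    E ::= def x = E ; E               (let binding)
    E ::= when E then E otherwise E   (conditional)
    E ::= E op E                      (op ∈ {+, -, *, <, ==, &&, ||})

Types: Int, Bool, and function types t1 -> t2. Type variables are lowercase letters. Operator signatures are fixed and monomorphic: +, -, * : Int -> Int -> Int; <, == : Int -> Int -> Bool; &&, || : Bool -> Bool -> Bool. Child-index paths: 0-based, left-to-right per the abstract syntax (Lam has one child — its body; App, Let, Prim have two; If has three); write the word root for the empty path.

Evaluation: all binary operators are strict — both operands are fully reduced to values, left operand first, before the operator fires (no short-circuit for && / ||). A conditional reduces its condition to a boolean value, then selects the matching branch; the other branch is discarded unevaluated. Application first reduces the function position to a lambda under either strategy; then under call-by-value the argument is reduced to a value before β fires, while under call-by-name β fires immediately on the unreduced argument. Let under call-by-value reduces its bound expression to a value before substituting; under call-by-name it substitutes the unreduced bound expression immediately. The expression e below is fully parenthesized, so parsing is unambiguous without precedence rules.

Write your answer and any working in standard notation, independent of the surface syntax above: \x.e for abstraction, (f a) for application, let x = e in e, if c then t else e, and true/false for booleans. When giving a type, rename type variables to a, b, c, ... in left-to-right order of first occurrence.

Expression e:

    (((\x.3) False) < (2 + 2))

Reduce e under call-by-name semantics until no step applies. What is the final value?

Answer: true

Derivation:
step 0: (((\x.3) false) < (2 + 2))
step 1: [beta@0] (3 < (2 + 2))
step 2: [delta@1] (3 < 4)
step 3: [delta@root] true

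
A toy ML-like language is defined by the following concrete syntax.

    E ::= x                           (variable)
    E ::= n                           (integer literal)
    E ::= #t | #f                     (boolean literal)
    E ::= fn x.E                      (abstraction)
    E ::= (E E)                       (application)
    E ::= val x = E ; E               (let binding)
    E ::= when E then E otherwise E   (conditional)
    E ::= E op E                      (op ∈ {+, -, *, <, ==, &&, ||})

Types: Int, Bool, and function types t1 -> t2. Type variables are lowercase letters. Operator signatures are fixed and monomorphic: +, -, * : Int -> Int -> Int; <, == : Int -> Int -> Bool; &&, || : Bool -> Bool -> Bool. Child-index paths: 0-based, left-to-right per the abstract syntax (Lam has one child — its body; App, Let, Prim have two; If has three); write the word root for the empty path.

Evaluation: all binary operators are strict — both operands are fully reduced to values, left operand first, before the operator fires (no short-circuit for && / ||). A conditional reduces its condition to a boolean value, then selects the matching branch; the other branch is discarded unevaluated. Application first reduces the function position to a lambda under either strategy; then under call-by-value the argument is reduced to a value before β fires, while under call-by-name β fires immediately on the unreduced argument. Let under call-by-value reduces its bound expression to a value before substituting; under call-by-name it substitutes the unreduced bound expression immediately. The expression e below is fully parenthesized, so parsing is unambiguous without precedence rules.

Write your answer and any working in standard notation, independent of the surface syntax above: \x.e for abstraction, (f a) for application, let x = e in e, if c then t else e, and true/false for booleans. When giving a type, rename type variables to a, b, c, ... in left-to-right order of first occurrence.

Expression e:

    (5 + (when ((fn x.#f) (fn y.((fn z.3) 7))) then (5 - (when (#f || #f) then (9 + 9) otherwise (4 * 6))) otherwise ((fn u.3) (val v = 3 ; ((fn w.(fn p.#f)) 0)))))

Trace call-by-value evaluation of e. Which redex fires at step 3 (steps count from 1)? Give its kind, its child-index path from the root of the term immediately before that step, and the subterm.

Derivation:
step 0: (5 + (if ((\x.false) (\y.((\z.3) 7))) then (5 - (if (false || false) then (9 + 9) else (4 * 6))) else ((\u.3) (let v = 3 in ((\w.(\p.false)) 0)))))
step 1: [beta@1.0] (5 + (if false then (5 - (if (false || false) then (9 + 9) else (4 * 6))) else ((\u.3) (let v = 3 in ((\w.(\p.false)) 0)))))
step 2: [if@1] (5 + ((\u.3) (let v = 3 in ((\w.(\p.false)) 0))))
step 3: [let@1.1] (5 + ((\u.3) ((\w.(\p.false)) 0)))

Answer: let at 1.1 : (let v = 3 in ((\w.(\p.false)) 0))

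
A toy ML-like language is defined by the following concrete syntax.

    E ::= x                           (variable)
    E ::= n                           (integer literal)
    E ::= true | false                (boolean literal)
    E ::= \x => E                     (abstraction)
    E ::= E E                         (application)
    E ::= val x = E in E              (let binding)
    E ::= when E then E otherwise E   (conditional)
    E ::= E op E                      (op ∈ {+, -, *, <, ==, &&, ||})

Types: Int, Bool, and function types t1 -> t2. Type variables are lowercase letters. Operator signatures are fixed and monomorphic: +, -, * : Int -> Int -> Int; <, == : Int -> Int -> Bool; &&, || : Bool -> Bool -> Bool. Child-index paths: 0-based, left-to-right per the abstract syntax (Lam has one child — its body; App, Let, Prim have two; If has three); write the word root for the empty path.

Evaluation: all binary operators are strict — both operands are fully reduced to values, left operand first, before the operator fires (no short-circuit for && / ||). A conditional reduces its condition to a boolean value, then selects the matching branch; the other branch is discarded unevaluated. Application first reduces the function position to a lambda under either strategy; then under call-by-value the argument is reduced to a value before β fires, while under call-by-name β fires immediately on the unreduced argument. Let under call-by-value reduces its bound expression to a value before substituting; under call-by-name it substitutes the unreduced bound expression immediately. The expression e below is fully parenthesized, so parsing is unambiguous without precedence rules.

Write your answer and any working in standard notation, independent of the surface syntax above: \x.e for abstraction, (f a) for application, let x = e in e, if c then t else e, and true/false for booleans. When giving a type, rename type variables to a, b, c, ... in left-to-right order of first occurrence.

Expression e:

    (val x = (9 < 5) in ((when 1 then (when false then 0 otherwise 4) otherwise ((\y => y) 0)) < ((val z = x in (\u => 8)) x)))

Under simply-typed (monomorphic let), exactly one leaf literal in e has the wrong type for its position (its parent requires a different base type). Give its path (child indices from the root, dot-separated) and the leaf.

Trace:
  unify Int ~ Int
  unify Int ~ Int
let x : Bool
  unify Int ~ Bool
  FAIL: mismatch Int ~ Bool

Answer: 1.0.0 : 1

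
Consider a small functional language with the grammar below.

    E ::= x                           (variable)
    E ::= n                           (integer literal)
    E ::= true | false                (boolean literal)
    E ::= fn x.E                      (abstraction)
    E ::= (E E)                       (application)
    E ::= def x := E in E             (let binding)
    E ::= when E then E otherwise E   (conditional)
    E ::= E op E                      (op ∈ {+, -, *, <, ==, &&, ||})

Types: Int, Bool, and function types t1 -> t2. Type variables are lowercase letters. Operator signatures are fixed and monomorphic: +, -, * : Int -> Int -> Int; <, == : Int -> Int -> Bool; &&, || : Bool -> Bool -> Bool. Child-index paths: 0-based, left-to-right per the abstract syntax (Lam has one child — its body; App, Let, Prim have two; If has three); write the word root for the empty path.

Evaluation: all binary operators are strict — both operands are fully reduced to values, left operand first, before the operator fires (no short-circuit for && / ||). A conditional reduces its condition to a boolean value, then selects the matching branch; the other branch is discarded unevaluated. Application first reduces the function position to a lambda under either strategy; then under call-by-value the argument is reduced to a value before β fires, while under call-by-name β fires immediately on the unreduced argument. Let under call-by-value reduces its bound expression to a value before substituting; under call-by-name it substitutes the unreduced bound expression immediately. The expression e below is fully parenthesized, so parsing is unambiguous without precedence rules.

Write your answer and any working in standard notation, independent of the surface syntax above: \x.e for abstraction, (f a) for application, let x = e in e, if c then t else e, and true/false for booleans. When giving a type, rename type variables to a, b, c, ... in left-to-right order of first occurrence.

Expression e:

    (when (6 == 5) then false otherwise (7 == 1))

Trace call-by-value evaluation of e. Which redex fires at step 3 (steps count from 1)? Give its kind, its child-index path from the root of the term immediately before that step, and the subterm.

Working:
step 0: (if (6 == 5) then false else (7 == 1))
step 1: [delta@0] (if false then false else (7 == 1))
step 2: [if@root] (7 == 1)
step 3: [delta@root] false

Answer: delta at root : (7 == 1)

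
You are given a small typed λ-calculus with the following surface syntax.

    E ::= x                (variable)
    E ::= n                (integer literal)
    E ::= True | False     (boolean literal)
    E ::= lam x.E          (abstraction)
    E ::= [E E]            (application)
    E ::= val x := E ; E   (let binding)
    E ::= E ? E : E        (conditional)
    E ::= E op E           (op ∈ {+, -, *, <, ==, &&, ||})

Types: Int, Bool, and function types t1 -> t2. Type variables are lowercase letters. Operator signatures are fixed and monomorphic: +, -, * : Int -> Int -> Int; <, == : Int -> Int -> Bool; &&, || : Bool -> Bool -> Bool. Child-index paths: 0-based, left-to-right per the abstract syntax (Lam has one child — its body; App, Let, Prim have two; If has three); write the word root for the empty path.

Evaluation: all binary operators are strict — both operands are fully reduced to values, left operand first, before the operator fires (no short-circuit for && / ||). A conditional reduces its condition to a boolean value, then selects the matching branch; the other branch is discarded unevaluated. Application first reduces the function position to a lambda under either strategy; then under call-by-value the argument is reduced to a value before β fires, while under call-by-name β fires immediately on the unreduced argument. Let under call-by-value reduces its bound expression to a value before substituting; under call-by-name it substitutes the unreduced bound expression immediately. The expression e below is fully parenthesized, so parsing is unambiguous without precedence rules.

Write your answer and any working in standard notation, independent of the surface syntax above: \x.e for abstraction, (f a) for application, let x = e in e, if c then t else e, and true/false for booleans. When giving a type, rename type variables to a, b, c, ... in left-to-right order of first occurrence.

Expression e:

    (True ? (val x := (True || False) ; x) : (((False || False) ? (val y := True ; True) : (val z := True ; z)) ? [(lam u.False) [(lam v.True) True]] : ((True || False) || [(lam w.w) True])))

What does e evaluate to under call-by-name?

Trace:
step 0: (if true then (let x = (true || false) in x) else (if (if (false || false) then (let y = true in true) else (let z = true in z)) then ((\u.false) ((\v.true) true)) else ((true || false) || ((\w.w) true))))
step 1: [if@root] (let x = (true || false) in x)
step 2: [let@root] (true || false)
step 3: [delta@root] true

Answer: true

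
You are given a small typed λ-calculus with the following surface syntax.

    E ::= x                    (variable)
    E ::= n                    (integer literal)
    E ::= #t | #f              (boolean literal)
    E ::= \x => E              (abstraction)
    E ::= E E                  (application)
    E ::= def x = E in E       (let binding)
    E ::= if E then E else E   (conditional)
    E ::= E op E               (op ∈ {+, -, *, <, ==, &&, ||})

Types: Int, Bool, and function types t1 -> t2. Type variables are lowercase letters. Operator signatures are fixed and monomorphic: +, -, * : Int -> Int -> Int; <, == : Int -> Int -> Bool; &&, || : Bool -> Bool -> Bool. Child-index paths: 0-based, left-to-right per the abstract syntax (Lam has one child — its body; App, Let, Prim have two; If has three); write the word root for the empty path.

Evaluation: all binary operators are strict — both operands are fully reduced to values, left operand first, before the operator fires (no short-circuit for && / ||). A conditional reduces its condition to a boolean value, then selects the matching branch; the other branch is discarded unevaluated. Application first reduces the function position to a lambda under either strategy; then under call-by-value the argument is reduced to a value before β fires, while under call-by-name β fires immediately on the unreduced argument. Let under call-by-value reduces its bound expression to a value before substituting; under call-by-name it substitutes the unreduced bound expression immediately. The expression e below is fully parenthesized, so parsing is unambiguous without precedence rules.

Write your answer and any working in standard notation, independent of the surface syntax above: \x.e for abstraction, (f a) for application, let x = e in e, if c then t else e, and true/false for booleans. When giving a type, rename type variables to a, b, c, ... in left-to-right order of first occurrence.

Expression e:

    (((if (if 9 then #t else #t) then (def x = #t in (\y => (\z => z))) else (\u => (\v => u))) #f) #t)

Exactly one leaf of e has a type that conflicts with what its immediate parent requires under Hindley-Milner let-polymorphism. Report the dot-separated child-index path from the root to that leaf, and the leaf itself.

Answer: 0.0.0.0 : 9

Trace:
  unify Int ~ Bool
  FAIL: mismatch Int ~ Bool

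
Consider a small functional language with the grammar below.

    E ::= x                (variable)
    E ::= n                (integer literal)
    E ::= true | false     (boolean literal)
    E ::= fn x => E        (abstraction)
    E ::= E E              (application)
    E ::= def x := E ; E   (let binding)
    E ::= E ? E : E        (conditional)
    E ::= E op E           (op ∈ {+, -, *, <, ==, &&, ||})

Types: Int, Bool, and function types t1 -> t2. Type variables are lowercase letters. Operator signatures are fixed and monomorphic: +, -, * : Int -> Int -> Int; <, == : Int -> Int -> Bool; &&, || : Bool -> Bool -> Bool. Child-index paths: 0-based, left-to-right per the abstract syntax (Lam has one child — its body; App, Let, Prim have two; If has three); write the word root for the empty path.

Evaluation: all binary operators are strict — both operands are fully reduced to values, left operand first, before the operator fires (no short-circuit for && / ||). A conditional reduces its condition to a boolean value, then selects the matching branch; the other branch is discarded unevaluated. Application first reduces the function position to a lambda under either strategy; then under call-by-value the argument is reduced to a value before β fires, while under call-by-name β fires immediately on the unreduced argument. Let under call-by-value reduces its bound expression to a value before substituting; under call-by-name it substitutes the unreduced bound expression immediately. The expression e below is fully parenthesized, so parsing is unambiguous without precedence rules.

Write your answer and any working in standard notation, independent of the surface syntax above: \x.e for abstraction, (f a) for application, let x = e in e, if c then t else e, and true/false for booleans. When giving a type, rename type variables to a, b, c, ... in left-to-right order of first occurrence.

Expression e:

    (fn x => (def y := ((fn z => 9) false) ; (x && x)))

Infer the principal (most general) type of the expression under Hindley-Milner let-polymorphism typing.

Answer: Bool -> Bool

Trace:
\z._ : b -> Int
  unify b -> Int ~ Bool -> c
  unify b ~ Bool
  unify Int ~ c
_ _ : Int
let y : Int
x : a
  unify a ~ Bool
x : Bool
  unify Bool ~ Bool
\x._ : Bool -> Bool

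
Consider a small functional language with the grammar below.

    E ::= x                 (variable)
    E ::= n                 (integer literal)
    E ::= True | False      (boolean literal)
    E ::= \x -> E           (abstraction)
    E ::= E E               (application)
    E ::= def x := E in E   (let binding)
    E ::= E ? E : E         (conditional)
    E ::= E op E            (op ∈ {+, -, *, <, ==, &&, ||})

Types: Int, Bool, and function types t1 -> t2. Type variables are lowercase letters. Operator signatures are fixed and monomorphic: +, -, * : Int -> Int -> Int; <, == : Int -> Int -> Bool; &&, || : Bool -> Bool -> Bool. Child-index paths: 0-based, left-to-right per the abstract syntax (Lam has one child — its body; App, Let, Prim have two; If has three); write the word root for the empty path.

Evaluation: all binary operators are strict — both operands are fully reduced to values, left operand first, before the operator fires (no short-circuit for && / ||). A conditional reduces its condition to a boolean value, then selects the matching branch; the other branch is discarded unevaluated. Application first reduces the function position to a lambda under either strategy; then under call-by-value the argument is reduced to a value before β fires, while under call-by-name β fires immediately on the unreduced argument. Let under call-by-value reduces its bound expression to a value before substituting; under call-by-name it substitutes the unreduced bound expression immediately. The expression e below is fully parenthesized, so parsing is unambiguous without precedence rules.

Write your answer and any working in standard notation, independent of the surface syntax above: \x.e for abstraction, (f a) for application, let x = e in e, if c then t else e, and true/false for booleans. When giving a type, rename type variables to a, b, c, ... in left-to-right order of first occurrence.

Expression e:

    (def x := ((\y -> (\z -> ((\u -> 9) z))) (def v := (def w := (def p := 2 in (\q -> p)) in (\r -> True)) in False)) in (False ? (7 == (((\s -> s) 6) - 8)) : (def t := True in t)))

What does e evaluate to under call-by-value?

Working:
step 0: (let x = ((\y.(\z.((\u.9) z))) (let v = (let w = (let p = 2 in (\q.p)) in (\r.true)) in false)) in (if false then (7 == (((\s.s) 6) - 8)) else (let t = true in t)))
step 1: [let@0.1.0.0] (let x = ((\y.(\z.((\u.9) z))) (let v = (let w = (\q.2) in (\r.true)) in false)) in (if false then (7 == (((\s.s) 6) - 8)) else (let t = true in t)))
step 2: [let@0.1.0] (let x = ((\y.(\z.((\u.9) z))) (let v = (\r.true) in false)) in (if false then (7 == (((\s.s) 6) - 8)) else (let t = true in t)))
step 3: [let@0.1] (let x = ((\y.(\z.((\u.9) z))) false) in (if false then (7 == (((\s.s) 6) - 8)) else (let t = true in t)))
step 4: [beta@0] (let x = (\z.((\u.9) z)) in (if false then (7 == (((\s.s) 6) - 8)) else (let t = true in t)))
step 5: [let@root] (if false then (7 == (((\s.s) 6) - 8)) else (let t = true in t))
step 6: [if@root] (let t = true in t)
step 7: [let@root] true

Answer: true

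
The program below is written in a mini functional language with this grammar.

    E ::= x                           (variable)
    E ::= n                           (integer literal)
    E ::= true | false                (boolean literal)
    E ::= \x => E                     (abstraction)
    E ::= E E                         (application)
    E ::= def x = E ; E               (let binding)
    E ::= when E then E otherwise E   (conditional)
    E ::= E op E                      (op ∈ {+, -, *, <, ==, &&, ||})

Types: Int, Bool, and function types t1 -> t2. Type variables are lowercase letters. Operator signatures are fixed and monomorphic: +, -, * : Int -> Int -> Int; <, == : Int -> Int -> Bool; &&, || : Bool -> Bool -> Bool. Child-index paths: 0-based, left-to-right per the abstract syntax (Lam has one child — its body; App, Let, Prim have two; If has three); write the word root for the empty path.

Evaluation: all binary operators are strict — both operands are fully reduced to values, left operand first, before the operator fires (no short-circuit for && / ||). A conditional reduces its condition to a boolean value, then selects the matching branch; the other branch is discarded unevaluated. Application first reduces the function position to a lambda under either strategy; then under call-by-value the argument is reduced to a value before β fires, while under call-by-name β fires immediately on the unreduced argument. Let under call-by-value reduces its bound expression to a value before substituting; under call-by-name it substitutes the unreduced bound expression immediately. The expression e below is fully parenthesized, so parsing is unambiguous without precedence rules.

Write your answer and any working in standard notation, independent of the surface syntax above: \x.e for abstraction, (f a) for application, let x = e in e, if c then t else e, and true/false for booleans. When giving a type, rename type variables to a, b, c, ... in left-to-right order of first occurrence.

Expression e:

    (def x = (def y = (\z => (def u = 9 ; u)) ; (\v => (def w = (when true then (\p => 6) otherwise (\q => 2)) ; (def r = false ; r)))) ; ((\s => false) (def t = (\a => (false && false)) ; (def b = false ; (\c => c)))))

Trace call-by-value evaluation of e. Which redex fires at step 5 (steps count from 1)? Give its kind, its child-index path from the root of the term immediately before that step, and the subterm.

Answer: beta at root : ((\s.false) (\c.c))

Derivation:
step 0: (let x = (let y = (\z.(let u = 9 in u)) in (\v.(let w = (if true then (\p.6) else (\q.2)) in (let r = false in r)))) in ((\s.false) (let t = (\a.(false && false)) in (let b = false in (\c.c)))))
step 1: [let@0] (let x = (\v.(let w = (if true then (\p.6) else (\q.2)) in (let r = false in r))) in ((\s.false) (let t = (\a.(false && false)) in (let b = false in (\c.c)))))
step 2: [let@root] ((\s.false) (let t = (\a.(false && false)) in (let b = false in (\c.c))))
step 3: [let@1] ((\s.false) (let b = false in (\c.c)))
step 4: [let@1] ((\s.false) (\c.c))
step 5: [beta@root] false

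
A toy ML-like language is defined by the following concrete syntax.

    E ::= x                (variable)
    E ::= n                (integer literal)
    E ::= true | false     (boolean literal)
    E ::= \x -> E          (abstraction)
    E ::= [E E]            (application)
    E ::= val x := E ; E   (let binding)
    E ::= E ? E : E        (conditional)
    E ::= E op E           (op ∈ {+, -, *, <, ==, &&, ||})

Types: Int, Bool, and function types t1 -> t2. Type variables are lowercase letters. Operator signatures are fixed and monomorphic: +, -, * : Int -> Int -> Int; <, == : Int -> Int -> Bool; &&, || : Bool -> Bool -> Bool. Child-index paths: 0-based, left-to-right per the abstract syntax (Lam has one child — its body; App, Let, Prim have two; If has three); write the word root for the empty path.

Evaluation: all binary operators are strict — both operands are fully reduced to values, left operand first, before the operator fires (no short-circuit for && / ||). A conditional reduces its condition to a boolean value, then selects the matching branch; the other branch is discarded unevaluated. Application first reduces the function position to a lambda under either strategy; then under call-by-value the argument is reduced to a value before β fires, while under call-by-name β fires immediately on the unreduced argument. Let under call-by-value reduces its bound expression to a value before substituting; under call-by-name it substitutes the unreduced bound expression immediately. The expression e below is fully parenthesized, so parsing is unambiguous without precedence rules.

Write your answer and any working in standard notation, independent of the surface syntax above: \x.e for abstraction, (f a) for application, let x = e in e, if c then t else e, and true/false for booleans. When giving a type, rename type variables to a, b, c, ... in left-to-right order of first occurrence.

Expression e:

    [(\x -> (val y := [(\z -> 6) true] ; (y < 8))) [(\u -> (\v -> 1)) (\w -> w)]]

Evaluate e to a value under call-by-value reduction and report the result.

Answer: true

Derivation:
step 0: ((\x.(let y = ((\z.6) true) in (y < 8))) ((\u.(\v.1)) (\w.w)))
step 1: [beta@1] ((\x.(let y = ((\z.6) true) in (y < 8))) (\v.1))
step 2: [beta@root] (let y = ((\z.6) true) in (y < 8))
step 3: [beta@0] (let y = 6 in (y < 8))
step 4: [let@root] (6 < 8)
step 5: [delta@root] true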